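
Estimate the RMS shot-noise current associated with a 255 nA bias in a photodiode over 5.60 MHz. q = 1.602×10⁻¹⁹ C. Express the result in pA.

676 pA

I_n = √(2qI·B)
2qI·B = 2 × 1.602×10⁻¹⁹ × 2.55×10⁻⁷ × 5.60×10⁶ = 4.58×10⁻¹⁹ A²
I_n = √(4.58×10⁻¹⁹) = 6.76×10⁻¹⁰ A = 676 pA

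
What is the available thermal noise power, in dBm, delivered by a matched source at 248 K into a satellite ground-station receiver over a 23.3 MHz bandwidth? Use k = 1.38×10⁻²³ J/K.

P_n = kTB = 1.38×10⁻²³ × 248 × 2.33×10⁷ = 7.97×10⁻¹⁴ W
In dBm: 10 log₁₀(7.97×10⁻¹⁴ / 10⁻³) = −101.0 dBm

−101.0 dBm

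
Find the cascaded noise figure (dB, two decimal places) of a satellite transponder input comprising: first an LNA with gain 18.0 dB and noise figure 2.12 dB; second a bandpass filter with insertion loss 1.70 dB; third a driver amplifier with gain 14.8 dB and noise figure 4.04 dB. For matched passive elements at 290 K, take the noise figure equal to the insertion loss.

Convert to linear (a loss of L dB is a gain of −L dB): F_i = 10^(NF_i/10), G_i = 10^(G_i,dB/10)
  Stage 1: F_1 = 10^(2.12/10) = 1.629, G_1 = 10^(18.0/10) = 63.10
  Stage 2: F_2 = 10^(1.70/10) = 1.479, G_2 = 10^(−1.70/10) = 0.6761
  Stage 3: F_3 = 10^(4.04/10) = 2.535, G_3 = 10^(14.8/10) = 30.20
Friis cascade:
  F = 1.629 + (1.479 − 1)/63.10 + (2.535 − 1)/42.66 = 1.673
NF = 10 log₁₀(1.673) = 2.23 dB

2.23 dB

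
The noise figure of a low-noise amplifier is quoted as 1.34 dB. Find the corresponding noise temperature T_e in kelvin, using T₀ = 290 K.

F = 10^(1.34/10) = 1.36144
T_e = (F − 1)·T₀ = (1.36144 − 1) × 290 = 105 K

105 K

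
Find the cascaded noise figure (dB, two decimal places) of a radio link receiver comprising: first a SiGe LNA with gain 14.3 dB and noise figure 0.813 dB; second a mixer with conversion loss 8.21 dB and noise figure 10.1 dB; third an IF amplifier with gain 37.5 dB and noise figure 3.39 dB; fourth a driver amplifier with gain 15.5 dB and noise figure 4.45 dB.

Convert to linear (a loss of L dB is a gain of −L dB): F_i = 10^(NF_i/10), G_i = 10^(G_i,dB/10)
  Stage 1: F_1 = 10^(0.813/10) = 1.206, G_1 = 10^(14.3/10) = 26.92
  Stage 2: F_2 = 10^(10.1/10) = 10.23, G_2 = 10^(−8.21/10) = 0.1510
  Stage 3: F_3 = 10^(3.39/10) = 2.183, G_3 = 10^(37.5/10) = 5623
  Stage 4: F_4 = 10^(4.45/10) = 2.786, G_4 = 10^(15.5/10) = 35.48
Friis cascade:
  F = 1.206 + (10.23 − 1)/26.92 + (2.183 − 1)/4.064 + (2.786 − 1)/2.286×10⁴ = 1.840
NF = 10 log₁₀(1.840) = 2.65 dB

2.65 dB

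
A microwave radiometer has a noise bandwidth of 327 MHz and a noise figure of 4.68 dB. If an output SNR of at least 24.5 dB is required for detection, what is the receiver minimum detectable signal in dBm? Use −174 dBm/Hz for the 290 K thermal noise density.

−59.7 dBm

Sensitivity = −174 + 10 log₁₀(B) + NF + SNR_min
= −174 + 85.15 + 4.68 + 24.5
= −59.67 dBm → −59.7 dBm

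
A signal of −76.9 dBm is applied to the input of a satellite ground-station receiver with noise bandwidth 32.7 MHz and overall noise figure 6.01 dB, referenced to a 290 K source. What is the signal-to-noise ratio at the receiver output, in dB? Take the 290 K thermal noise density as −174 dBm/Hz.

15.9 dB

Noise floor: N = −174 + 10 log₁₀(B) + NF
10 log₁₀(3.27×10⁷) = 75.15 dB
N = −174 + 75.15 + 6.01 = −92.84 dBm
SNR = P_sig − N = −76.9 − (−92.84) = 15.94 dB → 15.9 dB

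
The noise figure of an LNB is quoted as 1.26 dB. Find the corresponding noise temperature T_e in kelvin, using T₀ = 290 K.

F = 10^(1.26/10) = 1.3366
T_e = (F − 1)·T₀ = (1.3366 − 1) × 290 = 97.6 K

97.6 K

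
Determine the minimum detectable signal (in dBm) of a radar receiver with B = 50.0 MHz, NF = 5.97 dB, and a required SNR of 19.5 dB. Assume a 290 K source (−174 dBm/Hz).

Sensitivity = −174 + 10 log₁₀(B) + NF + SNR_min
= −174 + 76.99 + 5.97 + 19.5
= −71.54 dBm → −71.5 dBm

−71.5 dBm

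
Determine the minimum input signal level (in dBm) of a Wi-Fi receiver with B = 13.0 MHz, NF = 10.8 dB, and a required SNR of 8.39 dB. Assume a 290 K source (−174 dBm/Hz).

Sensitivity = −174 + 10 log₁₀(B) + NF + SNR_min
= −174 + 71.14 + 10.8 + 8.39
= −83.67 dBm → −83.7 dBm

−83.7 dBm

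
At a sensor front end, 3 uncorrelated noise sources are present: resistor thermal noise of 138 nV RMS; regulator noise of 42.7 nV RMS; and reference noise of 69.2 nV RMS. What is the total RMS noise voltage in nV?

160 nV

Uncorrelated sources add in power (mean-square): V_tot = √(ΣV_i²)
V_tot = √[(1.38×10⁻⁷)² + (4.27×10⁻⁸)² + (6.92×10⁻⁸)²] = 1.60×10⁻⁷ V = 160 nV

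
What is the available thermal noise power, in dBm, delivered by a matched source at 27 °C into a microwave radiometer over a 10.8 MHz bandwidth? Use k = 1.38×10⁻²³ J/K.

T = 27 °C + 273.15 = 300.15 K
P_n = kTB = 1.38×10⁻²³ × 300.15 × 1.08×10⁷ = 4.47×10⁻¹⁴ W
In dBm: 10 log₁₀(4.47×10⁻¹⁴ / 10⁻³) = −103.5 dBm

−103.5 dBm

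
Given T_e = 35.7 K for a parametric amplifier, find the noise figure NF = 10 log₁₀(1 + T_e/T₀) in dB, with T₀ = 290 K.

0.504 dB

F = 1 + T_e/T₀ = 1 + 35.7/290 = 1.1231
NF = 10 log₁₀(1.1231) = 0.504 dB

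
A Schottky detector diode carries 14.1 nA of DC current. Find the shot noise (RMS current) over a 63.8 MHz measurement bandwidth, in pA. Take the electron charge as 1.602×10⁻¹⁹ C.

537 pA

I_n = √(2qI·B)
2qI·B = 2 × 1.602×10⁻¹⁹ × 1.41×10⁻⁸ × 6.38×10⁷ = 2.88×10⁻¹⁹ A²
I_n = √(2.88×10⁻¹⁹) = 5.37×10⁻¹⁰ A = 537 pA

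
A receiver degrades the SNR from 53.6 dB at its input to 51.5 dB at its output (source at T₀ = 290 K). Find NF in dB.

2.1 dB

NF (dB) = SNR_in(dB) − SNR_out(dB) when the source is at T₀
NF = 53.6 − 51.5 = 2.1 dB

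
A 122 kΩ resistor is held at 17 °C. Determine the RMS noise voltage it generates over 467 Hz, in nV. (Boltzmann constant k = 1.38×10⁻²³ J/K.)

T = 17 °C + 273.15 = 290.15 K
V_n = √(4kTRB)
4kTRB = 4 × 1.38×10⁻²³ × 290.15 × 1.22×10⁵ × 4.67×10² = 9.13×10⁻¹³ V²
V_n = √(9.13×10⁻¹³) = 9.55×10⁻⁷ V = 955 nV

955 nV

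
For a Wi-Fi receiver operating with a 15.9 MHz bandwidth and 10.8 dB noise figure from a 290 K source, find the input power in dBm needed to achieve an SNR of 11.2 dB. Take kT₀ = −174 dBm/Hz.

Sensitivity = −174 + 10 log₁₀(B) + NF + SNR_min
= −174 + 72.01 + 10.8 + 11.2
= −79.99 dBm → −80.0 dBm

−80.0 dBm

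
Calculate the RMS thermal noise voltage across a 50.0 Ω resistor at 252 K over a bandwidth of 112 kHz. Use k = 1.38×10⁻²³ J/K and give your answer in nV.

279 nV

V_n = √(4kTRB)
4kTRB = 4 × 1.38×10⁻²³ × 252 × 5.00×10¹ × 1.12×10⁵ = 7.79×10⁻¹⁴ V²
V_n = √(7.79×10⁻¹⁴) = 2.79×10⁻⁷ V = 279 nV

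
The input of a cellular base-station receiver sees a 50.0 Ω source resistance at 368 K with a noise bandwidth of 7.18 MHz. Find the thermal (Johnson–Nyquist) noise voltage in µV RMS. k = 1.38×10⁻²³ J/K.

V_n = √(4kTRB)
4kTRB = 4 × 1.38×10⁻²³ × 368 × 5.00×10¹ × 7.18×10⁶ = 7.29×10⁻¹² V²
V_n = √(7.29×10⁻¹²) = 2.70×10⁻⁶ V = 2.70 µV

2.70 µV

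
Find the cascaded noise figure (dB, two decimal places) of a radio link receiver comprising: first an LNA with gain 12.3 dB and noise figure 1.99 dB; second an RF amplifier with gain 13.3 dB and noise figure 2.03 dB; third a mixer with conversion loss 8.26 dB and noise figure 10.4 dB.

Convert to linear (a loss of L dB is a gain of −L dB): F_i = 10^(NF_i/10), G_i = 10^(G_i,dB/10)
  Stage 1: F_1 = 10^(1.99/10) = 1.581, G_1 = 10^(12.3/10) = 16.98
  Stage 2: F_2 = 10^(2.03/10) = 1.596, G_2 = 10^(13.3/10) = 21.38
  Stage 3: F_3 = 10^(10.4/10) = 10.96, G_3 = 10^(−8.26/10) = 0.1493
Friis cascade:
  F = 1.581 + (1.596 − 1)/16.98 + (10.96 − 1)/363.1 = 1.644
NF = 10 log₁₀(1.644) = 2.16 dB

2.16 dB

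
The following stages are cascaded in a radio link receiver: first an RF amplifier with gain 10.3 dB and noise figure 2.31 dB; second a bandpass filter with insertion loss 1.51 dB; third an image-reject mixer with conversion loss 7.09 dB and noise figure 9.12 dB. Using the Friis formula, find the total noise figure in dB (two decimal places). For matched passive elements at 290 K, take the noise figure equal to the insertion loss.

4.29 dB

Convert to linear (a loss of L dB is a gain of −L dB): F_i = 10^(NF_i/10), G_i = 10^(G_i,dB/10)
  Stage 1: F_1 = 10^(2.31/10) = 1.702, G_1 = 10^(10.3/10) = 10.72
  Stage 2: F_2 = 10^(1.51/10) = 1.416, G_2 = 10^(−1.51/10) = 0.7063
  Stage 3: F_3 = 10^(9.12/10) = 8.166, G_3 = 10^(−7.09/10) = 0.1954
Friis cascade:
  F = 1.702 + (1.416 − 1)/10.72 + (8.166 − 1)/7.568 = 2.688
NF = 10 log₁₀(2.688) = 4.29 dB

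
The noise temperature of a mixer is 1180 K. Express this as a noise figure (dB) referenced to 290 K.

7.05 dB

F = 1 + T_e/T₀ = 1 + 1180/290 = 5.06897
NF = 10 log₁₀(5.06897) = 7.05 dB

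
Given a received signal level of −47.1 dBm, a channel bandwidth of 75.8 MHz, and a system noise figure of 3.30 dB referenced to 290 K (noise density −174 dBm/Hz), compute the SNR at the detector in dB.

Noise floor: N = −174 + 10 log₁₀(B) + NF
10 log₁₀(7.58×10⁷) = 78.8 dB
N = −174 + 78.8 + 3.30 = −91.90 dBm
SNR = P_sig − N = −47.1 − (−91.90) = 44.80 dB → 44.8 dB

44.8 dB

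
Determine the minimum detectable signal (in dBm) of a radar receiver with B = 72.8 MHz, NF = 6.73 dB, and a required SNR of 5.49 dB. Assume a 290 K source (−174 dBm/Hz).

Sensitivity = −174 + 10 log₁₀(B) + NF + SNR_min
= −174 + 78.62 + 6.73 + 5.49
= −83.16 dBm → −83.2 dBm

−83.2 dBm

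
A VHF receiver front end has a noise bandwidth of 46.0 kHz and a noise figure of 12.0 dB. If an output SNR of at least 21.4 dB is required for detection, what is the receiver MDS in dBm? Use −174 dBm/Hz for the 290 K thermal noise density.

−94.0 dBm

Sensitivity = −174 + 10 log₁₀(B) + NF + SNR_min
= −174 + 46.63 + 12.0 + 21.4
= −93.97 dBm → −94.0 dBm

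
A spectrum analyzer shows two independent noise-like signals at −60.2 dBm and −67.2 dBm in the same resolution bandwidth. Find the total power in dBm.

Convert to linear, add, convert back:
P₁ = 9.55×10⁻¹⁰ W, P₂ = 1.91×10⁻¹⁰ W
P_tot = 1.15×10⁻⁹ W → 10 log₁₀(P_tot / 10⁻³) = −59.4 dBm

−59.4 dBm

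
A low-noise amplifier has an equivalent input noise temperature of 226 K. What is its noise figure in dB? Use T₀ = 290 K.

2.50 dB

F = 1 + T_e/T₀ = 1 + 226/290 = 1.77931
NF = 10 log₁₀(1.77931) = 2.50 dB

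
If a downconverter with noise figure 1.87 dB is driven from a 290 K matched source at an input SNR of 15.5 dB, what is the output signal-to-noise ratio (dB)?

By definition F = SNR_in/SNR_out, so in dB: SNR_out = SNR_in − NF
SNR_out = 15.5 − 1.87 = 13.63 dB

13.63 dB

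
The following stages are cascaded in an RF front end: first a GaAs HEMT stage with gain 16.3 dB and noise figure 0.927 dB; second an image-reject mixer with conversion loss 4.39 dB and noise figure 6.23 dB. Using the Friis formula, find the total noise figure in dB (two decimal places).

1.18 dB

Convert to linear (a loss of L dB is a gain of −L dB): F_i = 10^(NF_i/10), G_i = 10^(G_i,dB/10)
  Stage 1: F_1 = 10^(0.927/10) = 1.238, G_1 = 10^(16.3/10) = 42.66
  Stage 2: F_2 = 10^(6.23/10) = 4.198, G_2 = 10^(−4.39/10) = 0.3639
Friis cascade:
  F = 1.238 + (4.198 − 1)/42.66 = 1.313
NF = 10 log₁₀(1.313) = 1.18 dB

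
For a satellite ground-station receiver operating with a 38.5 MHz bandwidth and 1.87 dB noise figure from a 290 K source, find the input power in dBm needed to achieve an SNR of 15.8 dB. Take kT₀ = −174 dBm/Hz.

Sensitivity = −174 + 10 log₁₀(B) + NF + SNR_min
= −174 + 75.85 + 1.87 + 15.8
= −80.48 dBm → −80.5 dBm

−80.5 dBm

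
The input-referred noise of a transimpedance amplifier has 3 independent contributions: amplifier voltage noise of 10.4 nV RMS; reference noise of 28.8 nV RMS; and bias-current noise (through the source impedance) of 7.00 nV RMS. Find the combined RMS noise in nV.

31.4 nV

Uncorrelated sources add in power (mean-square): V_tot = √(ΣV_i²)
V_tot = √[(1.04×10⁻⁸)² + (2.88×10⁻⁸)² + (7.00×10⁻⁹)²] = 3.14×10⁻⁸ V = 31.4 nV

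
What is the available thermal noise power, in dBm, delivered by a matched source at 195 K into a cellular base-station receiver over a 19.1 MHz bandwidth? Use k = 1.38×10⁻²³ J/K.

P_n = kTB = 1.38×10⁻²³ × 195 × 1.91×10⁷ = 5.14×10⁻¹⁴ W
In dBm: 10 log₁₀(5.14×10⁻¹⁴ / 10⁻³) = −102.9 dBm

−102.9 dBm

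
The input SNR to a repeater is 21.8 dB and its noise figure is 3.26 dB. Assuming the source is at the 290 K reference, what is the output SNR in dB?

18.54 dB

By definition F = SNR_in/SNR_out, so in dB: SNR_out = SNR_in − NF
SNR_out = 21.8 − 3.26 = 18.54 dB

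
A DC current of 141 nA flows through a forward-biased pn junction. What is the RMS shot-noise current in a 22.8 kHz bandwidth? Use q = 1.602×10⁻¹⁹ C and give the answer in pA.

32.1 pA

I_n = √(2qI·B)
2qI·B = 2 × 1.602×10⁻¹⁹ × 1.41×10⁻⁷ × 2.28×10⁴ = 1.03×10⁻²¹ A²
I_n = √(1.03×10⁻²¹) = 3.21×10⁻¹¹ A = 32.1 pA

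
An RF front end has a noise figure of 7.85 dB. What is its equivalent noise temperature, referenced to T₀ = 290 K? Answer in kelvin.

1478 K

F = 10^(7.85/10) = 6.09537
T_e = (F − 1)·T₀ = (6.09537 − 1) × 290 = 1478 K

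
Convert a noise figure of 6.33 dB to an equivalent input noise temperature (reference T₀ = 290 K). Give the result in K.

F = 10^(6.33/10) = 4.29536
T_e = (F − 1)·T₀ = (4.29536 − 1) × 290 = 956 K

956 K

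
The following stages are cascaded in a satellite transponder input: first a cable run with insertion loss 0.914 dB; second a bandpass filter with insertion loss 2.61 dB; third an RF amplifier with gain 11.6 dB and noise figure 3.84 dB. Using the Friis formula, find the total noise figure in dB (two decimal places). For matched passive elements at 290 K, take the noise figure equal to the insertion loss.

7.36 dB

Convert to linear (a loss of L dB is a gain of −L dB): F_i = 10^(NF_i/10), G_i = 10^(G_i,dB/10)
  Stage 1: F_1 = 10^(0.914/10) = 1.234, G_1 = 10^(−0.914/10) = 0.8102
  Stage 2: F_2 = 10^(2.61/10) = 1.824, G_2 = 10^(−2.61/10) = 0.5483
  Stage 3: F_3 = 10^(3.84/10) = 2.421, G_3 = 10^(11.6/10) = 14.45
Friis cascade:
  F = 1.234 + (1.824 − 1)/0.8102 + (2.421 − 1)/0.4442 = 5.450
NF = 10 log₁₀(5.450) = 7.36 dB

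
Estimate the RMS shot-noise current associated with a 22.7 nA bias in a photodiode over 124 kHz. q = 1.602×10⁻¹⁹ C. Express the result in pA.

I_n = √(2qI·B)
2qI·B = 2 × 1.602×10⁻¹⁹ × 2.27×10⁻⁸ × 1.24×10⁵ = 9.02×10⁻²² A²
I_n = √(9.02×10⁻²²) = 3.00×10⁻¹¹ A = 30.0 pA

30.0 pA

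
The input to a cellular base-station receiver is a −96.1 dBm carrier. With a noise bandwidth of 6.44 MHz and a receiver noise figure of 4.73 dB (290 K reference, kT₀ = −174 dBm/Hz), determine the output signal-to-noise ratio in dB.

5.1 dB

Noise floor: N = −174 + 10 log₁₀(B) + NF
10 log₁₀(6.44×10⁶) = 68.09 dB
N = −174 + 68.09 + 4.73 = −101.18 dBm
SNR = P_sig − N = −96.1 − (−101.18) = 5.08 dB → 5.1 dB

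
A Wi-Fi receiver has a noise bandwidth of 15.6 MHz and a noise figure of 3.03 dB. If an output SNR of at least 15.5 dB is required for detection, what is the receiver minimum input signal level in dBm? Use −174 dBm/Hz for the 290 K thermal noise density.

Sensitivity = −174 + 10 log₁₀(B) + NF + SNR_min
= −174 + 71.93 + 3.03 + 15.5
= −83.54 dBm → −83.5 dBm

−83.5 dBm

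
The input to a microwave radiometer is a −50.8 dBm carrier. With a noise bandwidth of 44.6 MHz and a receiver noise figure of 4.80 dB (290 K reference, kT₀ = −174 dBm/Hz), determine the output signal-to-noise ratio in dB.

Noise floor: N = −174 + 10 log₁₀(B) + NF
10 log₁₀(4.46×10⁷) = 76.49 dB
N = −174 + 76.49 + 4.80 = −92.71 dBm
SNR = P_sig − N = −50.8 − (−92.71) = 41.91 dB → 41.9 dB

41.9 dB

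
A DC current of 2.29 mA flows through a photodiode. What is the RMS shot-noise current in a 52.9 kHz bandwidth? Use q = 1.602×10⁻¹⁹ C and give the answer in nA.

6.23 nA

I_n = √(2qI·B)
2qI·B = 2 × 1.602×10⁻¹⁹ × 2.29×10⁻³ × 5.29×10⁴ = 3.88×10⁻¹⁷ A²
I_n = √(3.88×10⁻¹⁷) = 6.23×10⁻⁹ A = 6.23 nA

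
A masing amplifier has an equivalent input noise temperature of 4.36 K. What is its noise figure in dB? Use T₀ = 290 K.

F = 1 + T_e/T₀ = 1 + 4.36/290 = 1.01503
NF = 10 log₁₀(1.01503) = 0.065 dB

0.065 dB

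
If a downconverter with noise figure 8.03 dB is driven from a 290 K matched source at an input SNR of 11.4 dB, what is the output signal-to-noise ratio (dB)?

By definition F = SNR_in/SNR_out, so in dB: SNR_out = SNR_in − NF
SNR_out = 11.4 − 8.03 = 3.37 dB

3.37 dB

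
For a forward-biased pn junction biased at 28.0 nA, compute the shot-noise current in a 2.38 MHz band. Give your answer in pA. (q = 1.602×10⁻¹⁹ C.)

I_n = √(2qI·B)
2qI·B = 2 × 1.602×10⁻¹⁹ × 2.80×10⁻⁸ × 2.38×10⁶ = 2.14×10⁻²⁰ A²
I_n = √(2.14×10⁻²⁰) = 1.46×10⁻¹⁰ A = 146 pA

146 pA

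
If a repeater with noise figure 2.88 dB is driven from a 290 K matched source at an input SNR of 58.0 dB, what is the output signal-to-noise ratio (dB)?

55.12 dB

By definition F = SNR_in/SNR_out, so in dB: SNR_out = SNR_in − NF
SNR_out = 58.0 − 2.88 = 55.12 dB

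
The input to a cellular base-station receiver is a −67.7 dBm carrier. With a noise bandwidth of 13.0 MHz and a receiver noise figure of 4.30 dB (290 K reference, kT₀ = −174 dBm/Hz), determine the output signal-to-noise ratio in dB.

Noise floor: N = −174 + 10 log₁₀(B) + NF
10 log₁₀(1.30×10⁷) = 71.14 dB
N = −174 + 71.14 + 4.30 = −98.56 dBm
SNR = P_sig − N = −67.7 − (−98.56) = 30.86 dB → 30.9 dB

30.9 dB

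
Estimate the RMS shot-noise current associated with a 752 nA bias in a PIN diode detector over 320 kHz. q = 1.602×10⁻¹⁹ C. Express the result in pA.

I_n = √(2qI·B)
2qI·B = 2 × 1.602×10⁻¹⁹ × 7.52×10⁻⁷ × 3.20×10⁵ = 7.71×10⁻²⁰ A²
I_n = √(7.71×10⁻²⁰) = 2.78×10⁻¹⁰ A = 278 pA

278 pA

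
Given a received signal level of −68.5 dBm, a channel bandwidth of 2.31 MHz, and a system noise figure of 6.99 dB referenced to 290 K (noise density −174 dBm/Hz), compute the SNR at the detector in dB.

34.9 dB

Noise floor: N = −174 + 10 log₁₀(B) + NF
10 log₁₀(2.31×10⁶) = 63.64 dB
N = −174 + 63.64 + 6.99 = −103.37 dBm
SNR = P_sig − N = −68.5 − (−103.37) = 34.87 dB → 34.9 dB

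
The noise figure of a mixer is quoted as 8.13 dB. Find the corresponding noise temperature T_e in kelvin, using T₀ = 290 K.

F = 10^(8.13/10) = 6.5013
T_e = (F − 1)·T₀ = (6.5013 − 1) × 290 = 1595 K

1595 K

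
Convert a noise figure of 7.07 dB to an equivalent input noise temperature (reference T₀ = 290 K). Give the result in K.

1187 K

F = 10^(7.07/10) = 5.09331
T_e = (F − 1)·T₀ = (5.09331 − 1) × 290 = 1187 K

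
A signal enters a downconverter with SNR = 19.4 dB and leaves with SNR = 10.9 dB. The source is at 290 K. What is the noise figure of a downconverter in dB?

NF (dB) = SNR_in(dB) − SNR_out(dB) when the source is at T₀
NF = 19.4 − 10.9 = 8.5 dB

8.5 dB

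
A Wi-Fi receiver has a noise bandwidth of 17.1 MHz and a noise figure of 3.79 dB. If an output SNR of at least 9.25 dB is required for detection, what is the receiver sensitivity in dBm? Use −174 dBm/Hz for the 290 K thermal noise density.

−88.6 dBm

Sensitivity = −174 + 10 log₁₀(B) + NF + SNR_min
= −174 + 72.33 + 3.79 + 9.25
= −88.63 dBm → −88.6 dBm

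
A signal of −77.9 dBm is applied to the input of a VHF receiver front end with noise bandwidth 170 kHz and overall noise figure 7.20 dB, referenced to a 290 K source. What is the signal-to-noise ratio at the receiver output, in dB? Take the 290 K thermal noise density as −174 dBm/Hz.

36.6 dB

Noise floor: N = −174 + 10 log₁₀(B) + NF
10 log₁₀(1.70×10⁵) = 52.3 dB
N = −174 + 52.3 + 7.20 = −114.50 dBm
SNR = P_sig − N = −77.9 − (−114.50) = 36.60 dB → 36.6 dB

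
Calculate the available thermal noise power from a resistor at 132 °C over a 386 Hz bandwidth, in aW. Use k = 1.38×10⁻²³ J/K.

T = 132 °C + 273.15 = 405.15 K
P_n = kTB = 1.38×10⁻²³ × 405.15 × 3.86×10² = 2.16×10⁻¹⁸ W = 2.16 aW

2.16 aW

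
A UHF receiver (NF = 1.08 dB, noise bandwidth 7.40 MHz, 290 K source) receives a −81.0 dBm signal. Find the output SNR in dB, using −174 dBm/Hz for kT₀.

Noise floor: N = −174 + 10 log₁₀(B) + NF
10 log₁₀(7.40×10⁶) = 68.69 dB
N = −174 + 68.69 + 1.08 = −104.23 dBm
SNR = P_sig − N = −81.0 − (−104.23) = 23.23 dB → 23.2 dB

23.2 dB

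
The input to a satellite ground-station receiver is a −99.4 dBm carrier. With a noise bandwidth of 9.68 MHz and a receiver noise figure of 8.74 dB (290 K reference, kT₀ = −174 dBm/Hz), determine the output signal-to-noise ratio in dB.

Noise floor: N = −174 + 10 log₁₀(B) + NF
10 log₁₀(9.68×10⁶) = 69.86 dB
N = −174 + 69.86 + 8.74 = −95.40 dBm
SNR = P_sig − N = −99.4 − (−95.40) = −4.00 dB → −4.0 dB

−4.0 dB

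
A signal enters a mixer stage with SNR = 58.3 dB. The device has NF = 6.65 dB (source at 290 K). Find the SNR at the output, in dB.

51.65 dB

By definition F = SNR_in/SNR_out, so in dB: SNR_out = SNR_in − NF
SNR_out = 58.3 − 6.65 = 51.65 dB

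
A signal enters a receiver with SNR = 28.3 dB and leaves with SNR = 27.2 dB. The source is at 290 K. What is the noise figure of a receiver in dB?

NF (dB) = SNR_in(dB) − SNR_out(dB) when the source is at T₀
NF = 28.3 − 27.2 = 1.1 dB

1.1 dB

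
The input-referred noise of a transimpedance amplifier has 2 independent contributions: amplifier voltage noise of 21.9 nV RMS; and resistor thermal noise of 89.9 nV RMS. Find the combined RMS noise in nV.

92.5 nV

Uncorrelated sources add in power (mean-square): V_tot = √(ΣV_i²)
V_tot = √[(2.19×10⁻⁸)² + (8.99×10⁻⁸)²] = 9.25×10⁻⁸ V = 92.5 nV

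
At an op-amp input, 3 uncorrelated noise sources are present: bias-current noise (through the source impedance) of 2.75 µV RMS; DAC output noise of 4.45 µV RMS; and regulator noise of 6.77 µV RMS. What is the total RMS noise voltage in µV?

8.56 µV

Uncorrelated sources add in power (mean-square): V_tot = √(ΣV_i²)
V_tot = √[(2.75×10⁻⁶)² + (4.45×10⁻⁶)² + (6.77×10⁻⁶)²] = 8.56×10⁻⁶ V = 8.56 µV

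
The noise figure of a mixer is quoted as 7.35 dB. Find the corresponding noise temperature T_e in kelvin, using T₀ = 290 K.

F = 10^(7.35/10) = 5.4325
T_e = (F − 1)·T₀ = (5.4325 − 1) × 290 = 1285 K

1285 K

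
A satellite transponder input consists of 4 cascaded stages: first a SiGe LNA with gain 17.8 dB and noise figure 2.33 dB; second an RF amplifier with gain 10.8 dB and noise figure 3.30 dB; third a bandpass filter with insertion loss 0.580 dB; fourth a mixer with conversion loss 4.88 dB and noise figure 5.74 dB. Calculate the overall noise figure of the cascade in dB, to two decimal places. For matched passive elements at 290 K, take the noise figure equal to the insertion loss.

2.39 dB

Convert to linear (a loss of L dB is a gain of −L dB): F_i = 10^(NF_i/10), G_i = 10^(G_i,dB/10)
  Stage 1: F_1 = 10^(2.33/10) = 1.710, G_1 = 10^(17.8/10) = 60.26
  Stage 2: F_2 = 10^(3.30/10) = 2.138, G_2 = 10^(10.8/10) = 12.02
  Stage 3: F_3 = 10^(0.580/10) = 1.143, G_3 = 10^(−0.580/10) = 0.8750
  Stage 4: F_4 = 10^(5.74/10) = 3.750, G_4 = 10^(−4.88/10) = 0.3251
Friis cascade:
  F = 1.710 + (2.138 − 1)/60.26 + (1.143 − 1)/724.4 + (3.750 − 1)/633.9 = 1.733
NF = 10 log₁₀(1.733) = 2.39 dB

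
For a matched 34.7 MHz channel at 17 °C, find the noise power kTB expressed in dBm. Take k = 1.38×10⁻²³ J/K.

−98.6 dBm

T = 17 °C + 273.15 = 290.15 K
P_n = kTB = 1.38×10⁻²³ × 290.15 × 3.47×10⁷ = 1.39×10⁻¹³ W
In dBm: 10 log₁₀(1.39×10⁻¹³ / 10⁻³) = −98.6 dBm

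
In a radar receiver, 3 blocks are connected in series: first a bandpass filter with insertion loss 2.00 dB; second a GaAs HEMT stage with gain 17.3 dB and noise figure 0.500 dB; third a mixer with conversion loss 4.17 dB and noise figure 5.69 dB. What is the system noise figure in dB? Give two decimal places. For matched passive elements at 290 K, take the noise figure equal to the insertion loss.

Convert to linear (a loss of L dB is a gain of −L dB): F_i = 10^(NF_i/10), G_i = 10^(G_i,dB/10)
  Stage 1: F_1 = 10^(2.00/10) = 1.585, G_1 = 10^(−2.00/10) = 0.6310
  Stage 2: F_2 = 10^(0.500/10) = 1.122, G_2 = 10^(17.3/10) = 53.70
  Stage 3: F_3 = 10^(5.69/10) = 3.707, G_3 = 10^(−4.17/10) = 0.3828
Friis cascade:
  F = 1.585 + (1.122 − 1)/0.6310 + (3.707 − 1)/33.88 = 1.858
NF = 10 log₁₀(1.858) = 2.69 dB

2.69 dB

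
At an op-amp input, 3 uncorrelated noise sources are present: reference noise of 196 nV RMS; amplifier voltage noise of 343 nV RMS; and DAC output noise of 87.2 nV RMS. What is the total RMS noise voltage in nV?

405 nV

Uncorrelated sources add in power (mean-square): V_tot = √(ΣV_i²)
V_tot = √[(1.96×10⁻⁷)² + (3.43×10⁻⁷)² + (8.72×10⁻⁸)²] = 4.05×10⁻⁷ V = 405 nV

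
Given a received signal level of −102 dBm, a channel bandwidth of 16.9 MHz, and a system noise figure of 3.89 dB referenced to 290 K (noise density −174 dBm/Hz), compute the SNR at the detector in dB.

−4.2 dB

Noise floor: N = −174 + 10 log₁₀(B) + NF
10 log₁₀(1.69×10⁷) = 72.28 dB
N = −174 + 72.28 + 3.89 = −97.83 dBm
SNR = P_sig − N = −102 − (−97.83) = −4.17 dB → −4.2 dB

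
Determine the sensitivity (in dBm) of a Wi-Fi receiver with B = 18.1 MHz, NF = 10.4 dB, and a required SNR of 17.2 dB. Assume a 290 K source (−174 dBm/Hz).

Sensitivity = −174 + 10 log₁₀(B) + NF + SNR_min
= −174 + 72.58 + 10.4 + 17.2
= −73.82 dBm → −73.8 dBm

−73.8 dBm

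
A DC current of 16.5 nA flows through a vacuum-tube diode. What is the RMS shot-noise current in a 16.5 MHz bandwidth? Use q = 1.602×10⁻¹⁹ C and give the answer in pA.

295 pA

I_n = √(2qI·B)
2qI·B = 2 × 1.602×10⁻¹⁹ × 1.65×10⁻⁸ × 1.65×10⁷ = 8.72×10⁻²⁰ A²
I_n = √(8.72×10⁻²⁰) = 2.95×10⁻¹⁰ A = 295 pA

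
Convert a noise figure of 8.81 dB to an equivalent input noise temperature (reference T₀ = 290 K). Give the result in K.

1915 K

F = 10^(8.81/10) = 7.60326
T_e = (F − 1)·T₀ = (7.60326 − 1) × 290 = 1915 K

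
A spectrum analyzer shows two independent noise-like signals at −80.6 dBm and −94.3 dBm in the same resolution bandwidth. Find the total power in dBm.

Convert to linear, add, convert back:
P₁ = 8.71×10⁻¹² W, P₂ = 3.72×10⁻¹³ W
P_tot = 9.08×10⁻¹² W → 10 log₁₀(P_tot / 10⁻³) = −80.4 dBm

−80.4 dBm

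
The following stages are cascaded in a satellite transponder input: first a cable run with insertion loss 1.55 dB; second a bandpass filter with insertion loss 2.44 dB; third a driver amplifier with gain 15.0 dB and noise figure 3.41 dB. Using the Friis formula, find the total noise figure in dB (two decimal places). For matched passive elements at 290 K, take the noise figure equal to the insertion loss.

7.40 dB

Convert to linear (a loss of L dB is a gain of −L dB): F_i = 10^(NF_i/10), G_i = 10^(G_i,dB/10)
  Stage 1: F_1 = 10^(1.55/10) = 1.429, G_1 = 10^(−1.55/10) = 0.6998
  Stage 2: F_2 = 10^(2.44/10) = 1.754, G_2 = 10^(−2.44/10) = 0.5702
  Stage 3: F_3 = 10^(3.41/10) = 2.193, G_3 = 10^(15.0/10) = 31.62
Friis cascade:
  F = 1.429 + (1.754 − 1)/0.6998 + (2.193 − 1)/0.3990 = 5.495
NF = 10 log₁₀(5.495) = 7.40 dB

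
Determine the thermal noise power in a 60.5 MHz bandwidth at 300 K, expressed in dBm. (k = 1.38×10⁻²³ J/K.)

−96.0 dBm

P_n = kTB = 1.38×10⁻²³ × 300 × 6.05×10⁷ = 2.50×10⁻¹³ W
In dBm: 10 log₁₀(2.50×10⁻¹³ / 10⁻³) = −96.0 dBm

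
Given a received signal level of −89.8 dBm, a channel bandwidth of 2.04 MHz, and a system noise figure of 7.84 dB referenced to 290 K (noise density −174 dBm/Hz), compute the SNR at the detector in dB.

13.3 dB

Noise floor: N = −174 + 10 log₁₀(B) + NF
10 log₁₀(2.04×10⁶) = 63.1 dB
N = −174 + 63.1 + 7.84 = −103.06 dBm
SNR = P_sig − N = −89.8 − (−103.06) = 13.26 dB → 13.3 dB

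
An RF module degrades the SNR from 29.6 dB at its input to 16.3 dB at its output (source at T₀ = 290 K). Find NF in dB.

13.3 dB

NF (dB) = SNR_in(dB) − SNR_out(dB) when the source is at T₀
NF = 29.6 − 16.3 = 13.3 dB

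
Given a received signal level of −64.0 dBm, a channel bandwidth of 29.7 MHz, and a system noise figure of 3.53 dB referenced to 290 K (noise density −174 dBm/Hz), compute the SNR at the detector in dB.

Noise floor: N = −174 + 10 log₁₀(B) + NF
10 log₁₀(2.97×10⁷) = 74.73 dB
N = −174 + 74.73 + 3.53 = −95.74 dBm
SNR = P_sig − N = −64.0 − (−95.74) = 31.74 dB → 31.7 dB

31.7 dB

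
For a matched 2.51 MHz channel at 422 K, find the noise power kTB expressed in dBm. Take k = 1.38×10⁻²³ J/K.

−108.4 dBm

P_n = kTB = 1.38×10⁻²³ × 422 × 2.51×10⁶ = 1.46×10⁻¹⁴ W
In dBm: 10 log₁₀(1.46×10⁻¹⁴ / 10⁻³) = −108.4 dBm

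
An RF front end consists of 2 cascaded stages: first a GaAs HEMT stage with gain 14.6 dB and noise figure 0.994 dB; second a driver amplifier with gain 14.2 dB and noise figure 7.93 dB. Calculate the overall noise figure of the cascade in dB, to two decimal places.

1.58 dB

Convert to linear (a loss of L dB is a gain of −L dB): F_i = 10^(NF_i/10), G_i = 10^(G_i,dB/10)
  Stage 1: F_1 = 10^(0.994/10) = 1.257, G_1 = 10^(14.6/10) = 28.84
  Stage 2: F_2 = 10^(7.93/10) = 6.209, G_2 = 10^(14.2/10) = 26.30
Friis cascade:
  F = 1.257 + (6.209 − 1)/28.84 = 1.438
NF = 10 log₁₀(1.438) = 1.58 dB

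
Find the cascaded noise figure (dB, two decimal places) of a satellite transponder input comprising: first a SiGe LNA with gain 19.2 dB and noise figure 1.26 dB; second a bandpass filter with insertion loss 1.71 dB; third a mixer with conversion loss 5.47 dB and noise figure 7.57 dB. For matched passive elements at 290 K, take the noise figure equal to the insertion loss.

1.54 dB

Convert to linear (a loss of L dB is a gain of −L dB): F_i = 10^(NF_i/10), G_i = 10^(G_i,dB/10)
  Stage 1: F_1 = 10^(1.26/10) = 1.337, G_1 = 10^(19.2/10) = 83.18
  Stage 2: F_2 = 10^(1.71/10) = 1.483, G_2 = 10^(−1.71/10) = 0.6745
  Stage 3: F_3 = 10^(7.57/10) = 5.715, G_3 = 10^(−5.47/10) = 0.2838
Friis cascade:
  F = 1.337 + (1.483 − 1)/83.18 + (5.715 − 1)/56.10 = 1.426
NF = 10 log₁₀(1.426) = 1.54 dB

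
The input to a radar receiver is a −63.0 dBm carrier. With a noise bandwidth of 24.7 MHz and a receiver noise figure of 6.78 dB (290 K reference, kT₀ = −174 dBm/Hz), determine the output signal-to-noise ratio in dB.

30.3 dB

Noise floor: N = −174 + 10 log₁₀(B) + NF
10 log₁₀(2.47×10⁷) = 73.93 dB
N = −174 + 73.93 + 6.78 = −93.29 dBm
SNR = P_sig − N = −63.0 − (−93.29) = 30.29 dB → 30.3 dB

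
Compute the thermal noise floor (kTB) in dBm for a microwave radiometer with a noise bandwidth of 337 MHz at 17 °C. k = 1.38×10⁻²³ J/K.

−88.7 dBm

T = 17 °C + 273.15 = 290.15 K
P_n = kTB = 1.38×10⁻²³ × 290.15 × 3.37×10⁸ = 1.35×10⁻¹² W
In dBm: 10 log₁₀(1.35×10⁻¹² / 10⁻³) = −88.7 dBm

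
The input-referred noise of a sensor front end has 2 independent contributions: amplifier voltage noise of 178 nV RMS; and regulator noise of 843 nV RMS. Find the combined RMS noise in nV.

Uncorrelated sources add in power (mean-square): V_tot = √(ΣV_i²)
V_tot = √[(1.78×10⁻⁷)² + (8.43×10⁻⁷)²] = 8.62×10⁻⁷ V = 862 nV

862 nV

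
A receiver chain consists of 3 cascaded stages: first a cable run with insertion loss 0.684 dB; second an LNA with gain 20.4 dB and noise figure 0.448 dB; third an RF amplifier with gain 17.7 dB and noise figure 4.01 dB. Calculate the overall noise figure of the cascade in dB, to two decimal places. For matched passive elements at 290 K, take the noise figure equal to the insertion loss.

Convert to linear (a loss of L dB is a gain of −L dB): F_i = 10^(NF_i/10), G_i = 10^(G_i,dB/10)
  Stage 1: F_1 = 10^(0.684/10) = 1.171, G_1 = 10^(−0.684/10) = 0.8543
  Stage 2: F_2 = 10^(0.448/10) = 1.109, G_2 = 10^(20.4/10) = 109.6
  Stage 3: F_3 = 10^(4.01/10) = 2.518, G_3 = 10^(17.7/10) = 58.88
Friis cascade:
  F = 1.171 + (1.109 − 1)/0.8543 + (2.518 − 1)/93.67 = 1.314
NF = 10 log₁₀(1.314) = 1.19 dB

1.19 dB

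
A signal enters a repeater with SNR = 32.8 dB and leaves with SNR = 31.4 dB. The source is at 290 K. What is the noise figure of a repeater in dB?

NF (dB) = SNR_in(dB) − SNR_out(dB) when the source is at T₀
NF = 32.8 − 31.4 = 1.4 dB

1.4 dB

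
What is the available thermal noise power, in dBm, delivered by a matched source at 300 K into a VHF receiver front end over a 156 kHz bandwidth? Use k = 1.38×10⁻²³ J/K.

P_n = kTB = 1.38×10⁻²³ × 300 × 1.56×10⁵ = 6.46×10⁻¹⁶ W
In dBm: 10 log₁₀(6.46×10⁻¹⁶ / 10⁻³) = −121.9 dBm

−121.9 dBm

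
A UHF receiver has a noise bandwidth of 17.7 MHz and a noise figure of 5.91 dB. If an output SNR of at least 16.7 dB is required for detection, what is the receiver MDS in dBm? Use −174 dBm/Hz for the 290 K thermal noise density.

Sensitivity = −174 + 10 log₁₀(B) + NF + SNR_min
= −174 + 72.48 + 5.91 + 16.7
= −78.91 dBm → −78.9 dBm

−78.9 dBm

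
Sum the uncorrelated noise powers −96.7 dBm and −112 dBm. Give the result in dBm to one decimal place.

−96.6 dBm

Convert to linear, add, convert back:
P₁ = 2.14×10⁻¹³ W, P₂ = 6.31×10⁻¹⁵ W
P_tot = 2.20×10⁻¹³ W → 10 log₁₀(P_tot / 10⁻³) = −96.6 dBm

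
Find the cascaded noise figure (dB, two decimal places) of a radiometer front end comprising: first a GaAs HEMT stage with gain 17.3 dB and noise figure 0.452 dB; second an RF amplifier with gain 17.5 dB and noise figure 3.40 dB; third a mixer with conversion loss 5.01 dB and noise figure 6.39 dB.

0.54 dB

Convert to linear (a loss of L dB is a gain of −L dB): F_i = 10^(NF_i/10), G_i = 10^(G_i,dB/10)
  Stage 1: F_1 = 10^(0.452/10) = 1.110, G_1 = 10^(17.3/10) = 53.70
  Stage 2: F_2 = 10^(3.40/10) = 2.188, G_2 = 10^(17.5/10) = 56.23
  Stage 3: F_3 = 10^(6.39/10) = 4.355, G_3 = 10^(−5.01/10) = 0.3155
Friis cascade:
  F = 1.110 + (2.188 − 1)/53.70 + (4.355 − 1)/3020 = 1.133
NF = 10 log₁₀(1.133) = 0.54 dB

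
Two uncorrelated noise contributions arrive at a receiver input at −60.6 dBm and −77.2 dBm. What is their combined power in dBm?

Convert to linear, add, convert back:
P₁ = 8.71×10⁻¹⁰ W, P₂ = 1.91×10⁻¹¹ W
P_tot = 8.90×10⁻¹⁰ W → 10 log₁₀(P_tot / 10⁻³) = −60.5 dBm

−60.5 dBm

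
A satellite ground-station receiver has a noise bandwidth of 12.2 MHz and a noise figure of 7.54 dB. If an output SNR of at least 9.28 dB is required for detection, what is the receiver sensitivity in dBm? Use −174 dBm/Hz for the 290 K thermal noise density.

−86.3 dBm

Sensitivity = −174 + 10 log₁₀(B) + NF + SNR_min
= −174 + 70.86 + 7.54 + 9.28
= −86.32 dBm → −86.3 dBm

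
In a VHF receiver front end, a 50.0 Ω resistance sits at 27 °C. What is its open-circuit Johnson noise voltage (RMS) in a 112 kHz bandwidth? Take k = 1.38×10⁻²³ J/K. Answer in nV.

305 nV

T = 27 °C + 273.15 = 300.15 K
V_n = √(4kTRB)
4kTRB = 4 × 1.38×10⁻²³ × 300.15 × 5.00×10¹ × 1.12×10⁵ = 9.28×10⁻¹⁴ V²
V_n = √(9.28×10⁻¹⁴) = 3.05×10⁻⁷ V = 305 nV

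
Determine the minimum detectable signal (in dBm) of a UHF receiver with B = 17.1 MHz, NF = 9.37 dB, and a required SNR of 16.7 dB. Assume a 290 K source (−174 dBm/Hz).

Sensitivity = −174 + 10 log₁₀(B) + NF + SNR_min
= −174 + 72.33 + 9.37 + 16.7
= −75.60 dBm → −75.6 dBm

−75.6 dBm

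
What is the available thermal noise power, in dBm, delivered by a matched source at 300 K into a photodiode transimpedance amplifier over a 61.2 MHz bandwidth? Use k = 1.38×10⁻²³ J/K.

−96.0 dBm

P_n = kTB = 1.38×10⁻²³ × 300 × 6.12×10⁷ = 2.53×10⁻¹³ W
In dBm: 10 log₁₀(2.53×10⁻¹³ / 10⁻³) = −96.0 dBm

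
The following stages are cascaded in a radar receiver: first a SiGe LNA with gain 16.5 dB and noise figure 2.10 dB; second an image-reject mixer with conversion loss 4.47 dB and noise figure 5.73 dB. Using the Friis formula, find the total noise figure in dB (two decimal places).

2.26 dB

Convert to linear (a loss of L dB is a gain of −L dB): F_i = 10^(NF_i/10), G_i = 10^(G_i,dB/10)
  Stage 1: F_1 = 10^(2.10/10) = 1.622, G_1 = 10^(16.5/10) = 44.67
  Stage 2: F_2 = 10^(5.73/10) = 3.741, G_2 = 10^(−4.47/10) = 0.3573
Friis cascade:
  F = 1.622 + (3.741 − 1)/44.67 = 1.683
NF = 10 log₁₀(1.683) = 2.26 dB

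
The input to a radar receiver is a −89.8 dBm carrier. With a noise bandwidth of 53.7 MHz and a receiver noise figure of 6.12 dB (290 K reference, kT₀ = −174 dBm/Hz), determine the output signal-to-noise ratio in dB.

Noise floor: N = −174 + 10 log₁₀(B) + NF
10 log₁₀(5.37×10⁷) = 77.3 dB
N = −174 + 77.3 + 6.12 = −90.58 dBm
SNR = P_sig − N = −89.8 − (−90.58) = 0.78 dB → 0.8 dB

0.8 dB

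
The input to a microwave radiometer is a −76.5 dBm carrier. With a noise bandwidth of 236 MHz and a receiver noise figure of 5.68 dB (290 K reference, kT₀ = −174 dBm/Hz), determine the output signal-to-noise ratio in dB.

Noise floor: N = −174 + 10 log₁₀(B) + NF
10 log₁₀(2.36×10⁸) = 83.73 dB
N = −174 + 83.73 + 5.68 = −84.59 dBm
SNR = P_sig − N = −76.5 − (−84.59) = 8.09 dB → 8.1 dB

8.1 dB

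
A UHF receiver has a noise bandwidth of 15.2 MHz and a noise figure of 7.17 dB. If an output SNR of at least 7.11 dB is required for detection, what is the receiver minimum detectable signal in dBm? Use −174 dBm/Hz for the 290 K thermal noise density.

Sensitivity = −174 + 10 log₁₀(B) + NF + SNR_min
= −174 + 71.82 + 7.17 + 7.11
= −87.90 dBm → −87.9 dBm

−87.9 dBm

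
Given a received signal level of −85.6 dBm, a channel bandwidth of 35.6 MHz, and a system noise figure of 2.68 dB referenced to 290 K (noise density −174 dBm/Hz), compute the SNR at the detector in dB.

10.2 dB

Noise floor: N = −174 + 10 log₁₀(B) + NF
10 log₁₀(3.56×10⁷) = 75.51 dB
N = −174 + 75.51 + 2.68 = −95.81 dBm
SNR = P_sig − N = −85.6 − (−95.81) = 10.21 dB → 10.2 dB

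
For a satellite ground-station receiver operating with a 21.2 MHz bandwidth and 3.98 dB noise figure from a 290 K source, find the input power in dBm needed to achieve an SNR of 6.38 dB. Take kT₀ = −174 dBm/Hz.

−90.4 dBm

Sensitivity = −174 + 10 log₁₀(B) + NF + SNR_min
= −174 + 73.26 + 3.98 + 6.38
= −90.38 dBm → −90.4 dBm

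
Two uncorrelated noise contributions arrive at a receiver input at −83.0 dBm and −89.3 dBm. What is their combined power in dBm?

−82.1 dBm

Convert to linear, add, convert back:
P₁ = 5.01×10⁻¹² W, P₂ = 1.17×10⁻¹² W
P_tot = 6.19×10⁻¹² W → 10 log₁₀(P_tot / 10⁻³) = −82.1 dBm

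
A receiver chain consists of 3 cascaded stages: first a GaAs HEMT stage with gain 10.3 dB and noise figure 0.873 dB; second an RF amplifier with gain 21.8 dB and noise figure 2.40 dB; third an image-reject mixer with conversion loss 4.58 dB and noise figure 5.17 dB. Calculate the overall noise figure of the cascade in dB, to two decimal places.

1.12 dB

Convert to linear (a loss of L dB is a gain of −L dB): F_i = 10^(NF_i/10), G_i = 10^(G_i,dB/10)
  Stage 1: F_1 = 10^(0.873/10) = 1.223, G_1 = 10^(10.3/10) = 10.72
  Stage 2: F_2 = 10^(2.40/10) = 1.738, G_2 = 10^(21.8/10) = 151.4
  Stage 3: F_3 = 10^(5.17/10) = 3.289, G_3 = 10^(−4.58/10) = 0.3483
Friis cascade:
  F = 1.223 + (1.738 − 1)/10.72 + (3.289 − 1)/1622 = 1.293
NF = 10 log₁₀(1.293) = 1.12 dB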